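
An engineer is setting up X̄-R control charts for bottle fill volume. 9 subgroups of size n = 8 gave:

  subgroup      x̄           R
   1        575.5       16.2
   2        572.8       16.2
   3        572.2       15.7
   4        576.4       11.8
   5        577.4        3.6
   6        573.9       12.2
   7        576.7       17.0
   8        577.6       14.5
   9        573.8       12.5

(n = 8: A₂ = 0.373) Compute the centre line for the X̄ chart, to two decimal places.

X̄̄ = (575.5 + 572.8 + 572.2 + 576.4 + 577.4 + 573.9 + 576.7 + 577.6 + 573.8) / 9 = 5176.3000 / 9 = 575.1444
CL = X̄̄ = 575.1444

575.14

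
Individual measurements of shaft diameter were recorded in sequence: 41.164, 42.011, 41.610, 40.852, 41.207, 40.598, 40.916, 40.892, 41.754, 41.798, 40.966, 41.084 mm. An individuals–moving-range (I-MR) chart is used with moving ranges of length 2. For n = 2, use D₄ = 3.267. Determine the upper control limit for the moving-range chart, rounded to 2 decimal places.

Moving ranges: 0.847, 0.401, 0.758, 0.355, 0.609, 0.318, 0.024, 0.862, 0.044, 0.832, 0.118; M̄R̄ = 5.1680 / 11 = 0.4698
UCL_MR = D₄·M̄R̄ = 3.267 × 0.4698 = 1.5349

1.53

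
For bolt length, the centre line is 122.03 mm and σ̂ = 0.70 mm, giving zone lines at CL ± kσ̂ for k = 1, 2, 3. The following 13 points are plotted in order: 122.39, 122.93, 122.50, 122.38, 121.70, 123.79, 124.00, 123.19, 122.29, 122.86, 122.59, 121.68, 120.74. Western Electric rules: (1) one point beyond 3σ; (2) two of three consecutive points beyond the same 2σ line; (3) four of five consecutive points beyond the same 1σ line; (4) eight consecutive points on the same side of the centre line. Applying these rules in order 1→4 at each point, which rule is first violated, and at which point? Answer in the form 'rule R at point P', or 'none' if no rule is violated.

Zone of each point (C = within 1σ̂, B = 1σ̂–2σ̂, A = 2σ̂–3σ̂, * = beyond 3σ̂; sign = side of CL): 1:+C, 2:+B, 3:+C, 4:+C, 5:-C, 6:+A, 7:+A, 8:+B, 9:+C, 10:+B, 11:+C, 12:-C, 13:-B
Rule 2 (two of three consecutive points beyond the same 2σ limit) is satisfied at point 7.

rule 2 at point 7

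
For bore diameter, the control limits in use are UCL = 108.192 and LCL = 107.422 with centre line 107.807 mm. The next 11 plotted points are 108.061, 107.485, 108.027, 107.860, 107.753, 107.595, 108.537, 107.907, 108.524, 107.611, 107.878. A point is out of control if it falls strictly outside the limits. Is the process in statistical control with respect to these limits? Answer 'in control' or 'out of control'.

out of control

Compare each point to [107.422, 108.192]: sample 7 = 108.537 > UCL; sample 9 = 108.524 > UCL.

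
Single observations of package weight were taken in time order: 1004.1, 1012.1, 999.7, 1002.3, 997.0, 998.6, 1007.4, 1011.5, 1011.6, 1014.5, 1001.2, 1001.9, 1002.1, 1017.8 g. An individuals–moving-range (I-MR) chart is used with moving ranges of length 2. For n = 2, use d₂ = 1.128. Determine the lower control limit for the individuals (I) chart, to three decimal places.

990.356

X̄ = (1004.1 + 1012.1 + 999.7 + 1002.3 + 997.0 + 998.6 + 1007.4 + 1011.5 + 1011.6 + 1014.5 + 1001.2 + 1001.9 + 1002.1 + 1017.8) / 14 = 1005.8429
Moving ranges: 8.0, 12.4, 2.6, 5.3, 1.6, 8.8, 4.1, 0.1, 2.9, 13.3, 0.7, 0.2, 15.7; M̄R̄ = 75.7000 / 13 = 5.8231
LCL = X̄ − 3·M̄R̄/d₂ = 1005.8429 − 3 × 5.8231 / 1.128 = 990.3560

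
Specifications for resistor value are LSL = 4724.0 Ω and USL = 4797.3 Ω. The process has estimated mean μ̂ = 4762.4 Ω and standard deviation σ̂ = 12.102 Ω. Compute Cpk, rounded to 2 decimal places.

0.96

Cpu = (USL − μ̂) / (3σ̂) = (4797.3 − 4762.4) / (3 × 12.102) = 0.9613; Cpl = (μ̂ − LSL) / (3σ̂) = (4762.4 − 4724.0) / (3 × 12.102) = 1.0577; Cpk = min(Cpu, Cpl) = 0.9613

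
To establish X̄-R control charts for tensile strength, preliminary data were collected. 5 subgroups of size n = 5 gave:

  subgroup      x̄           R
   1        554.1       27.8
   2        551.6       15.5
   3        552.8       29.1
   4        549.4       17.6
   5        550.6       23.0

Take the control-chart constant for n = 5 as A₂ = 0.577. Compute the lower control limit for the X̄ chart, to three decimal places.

X̄̄ = (554.1 + 551.6 + 552.8 + 549.4 + 550.6) / 5 = 2758.5000 / 5 = 551.7000
R̄ = (27.8 + 15.5 + 29.1 + 17.6 + 23.0) / 5 = 113.0000 / 5 = 22.6000
LCL = X̄̄ − A₂·R̄ = 551.7000 − 0.577 × 22.6000 = 538.6598

538.660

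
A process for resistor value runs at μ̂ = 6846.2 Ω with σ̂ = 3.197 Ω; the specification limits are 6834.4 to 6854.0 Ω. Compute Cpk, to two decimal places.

Cpu = (USL − μ̂) / (3σ̂) = (6854.0 − 6846.2) / (3 × 3.197) = 0.8133; Cpl = (μ̂ − LSL) / (3σ̂) = (6846.2 − 6834.4) / (3 × 3.197) = 1.2303; Cpk = min(Cpu, Cpl) = 0.8133

0.81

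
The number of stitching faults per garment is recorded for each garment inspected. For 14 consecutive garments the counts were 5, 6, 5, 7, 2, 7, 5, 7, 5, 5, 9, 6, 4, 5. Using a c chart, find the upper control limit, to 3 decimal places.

c̄ = (5 + 6 + 5 + 7 + 2 + 7 + 5 + 7 + 5 + 5 + 9 + 6 + 4 + 5) / 14 = 78 / 14 = 5.5714
UCL = c̄ + 3√c̄ = 5.5714 + 3 × √5.5714 = 5.5714 + 3 × 2.3604 = 12.6526

12.653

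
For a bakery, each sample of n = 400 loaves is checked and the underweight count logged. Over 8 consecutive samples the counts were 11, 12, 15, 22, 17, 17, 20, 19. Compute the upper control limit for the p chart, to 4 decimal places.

0.0715

p̄ = Σdᵢ / (k·n) = 133 / (8 × 400) = 0.04156
UCL = p̄ + 3·√(p̄(1−p̄)/n) = 0.04156 + 3 × √(0.04156×0.95844/400) = 0.04156 + 3 × 0.00998 = 0.07150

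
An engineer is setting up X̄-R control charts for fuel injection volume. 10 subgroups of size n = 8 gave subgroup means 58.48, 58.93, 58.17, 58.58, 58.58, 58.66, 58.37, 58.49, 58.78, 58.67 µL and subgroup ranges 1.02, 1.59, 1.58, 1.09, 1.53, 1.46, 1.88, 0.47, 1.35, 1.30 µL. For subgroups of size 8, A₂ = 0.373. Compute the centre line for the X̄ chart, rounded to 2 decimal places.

58.57

X̄̄ = (58.48 + 58.93 + 58.17 + 58.58 + 58.58 + 58.66 + 58.37 + 58.49 + 58.78 + 58.67) / 10 = 585.7100 / 10 = 58.5710
CL = X̄̄ = 58.5710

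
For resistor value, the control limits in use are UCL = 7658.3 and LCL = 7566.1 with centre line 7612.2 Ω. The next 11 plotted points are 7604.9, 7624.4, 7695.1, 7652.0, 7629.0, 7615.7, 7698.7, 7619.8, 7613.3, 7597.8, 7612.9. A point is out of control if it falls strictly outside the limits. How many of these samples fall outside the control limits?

2

Compare each point to [7566.1, 7658.3]: sample 3 = 7695.1 > UCL; sample 7 = 7698.7 > UCL.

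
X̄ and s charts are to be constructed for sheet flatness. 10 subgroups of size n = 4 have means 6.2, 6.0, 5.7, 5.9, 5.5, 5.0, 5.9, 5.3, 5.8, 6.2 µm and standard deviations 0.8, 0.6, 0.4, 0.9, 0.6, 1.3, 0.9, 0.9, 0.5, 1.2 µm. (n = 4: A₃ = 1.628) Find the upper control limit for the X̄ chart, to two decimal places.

7.07

X̄̄ = (6.2 + 6.0 + 5.7 + 5.9 + 5.5 + 5.0 + 5.9 + 5.3 + 5.8 + 6.2) / 10 = 5.7500
s̄ = (0.8 + 0.6 + 0.4 + 0.9 + 0.6 + 1.3 + 0.9 + 0.9 + 0.5 + 1.2) / 10 = 0.8100
UCL = X̄̄ + A₃·s̄ = 5.7500 + 1.628 × 0.8100 = 7.0687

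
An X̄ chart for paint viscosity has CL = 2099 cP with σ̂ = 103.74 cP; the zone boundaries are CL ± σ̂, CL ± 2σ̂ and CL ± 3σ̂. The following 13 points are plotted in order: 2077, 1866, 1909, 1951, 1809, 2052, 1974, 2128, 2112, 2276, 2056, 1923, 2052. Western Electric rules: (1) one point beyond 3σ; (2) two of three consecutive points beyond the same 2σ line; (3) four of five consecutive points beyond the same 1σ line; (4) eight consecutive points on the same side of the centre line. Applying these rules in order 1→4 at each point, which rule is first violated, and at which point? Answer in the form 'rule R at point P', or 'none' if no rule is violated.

Zone of each point (C = within 1σ̂, B = 1σ̂–2σ̂, A = 2σ̂–3σ̂, * = beyond 3σ̂; sign = side of CL): 1:-C, 2:-A, 3:-B, 4:-B, 5:-A, 6:-C, 7:-B, 8:+C, 9:+C, 10:+B, 11:-C, 12:-B, 13:-C
Rule 3 (four of five consecutive points beyond the same 1σ limit) is satisfied at point 5.

rule 3 at point 5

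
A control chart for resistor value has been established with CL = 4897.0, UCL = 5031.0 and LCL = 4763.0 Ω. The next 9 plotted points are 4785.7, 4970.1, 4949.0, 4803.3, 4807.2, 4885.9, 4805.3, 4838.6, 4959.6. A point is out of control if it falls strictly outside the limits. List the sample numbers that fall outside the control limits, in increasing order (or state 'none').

none

All 9 points lie within [4763.0, 5031.0].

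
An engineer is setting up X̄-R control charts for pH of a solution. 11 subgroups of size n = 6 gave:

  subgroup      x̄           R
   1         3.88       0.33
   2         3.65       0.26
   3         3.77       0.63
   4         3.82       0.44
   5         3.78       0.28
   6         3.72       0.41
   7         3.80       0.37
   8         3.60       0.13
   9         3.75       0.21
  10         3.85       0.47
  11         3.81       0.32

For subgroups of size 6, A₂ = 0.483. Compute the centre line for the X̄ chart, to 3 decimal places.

X̄̄ = (3.88 + 3.65 + 3.77 + 3.82 + 3.78 + 3.72 + 3.80 + 3.60 + 3.75 + 3.85 + 3.81) / 11 = 41.4300 / 11 = 3.7664
CL = X̄̄ = 3.7664

3.766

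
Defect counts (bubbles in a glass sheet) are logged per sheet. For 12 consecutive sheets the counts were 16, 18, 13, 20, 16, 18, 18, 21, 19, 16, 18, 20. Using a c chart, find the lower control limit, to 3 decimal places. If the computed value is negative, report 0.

c̄ = (16 + 18 + 13 + 20 + 16 + 18 + 18 + 21 + 19 + 16 + 18 + 20) / 12 = 213 / 12 = 17.7500
LCL = c̄ − 3√c̄ = 17.7500 − 3 × 4.2131 = 5.1108

5.111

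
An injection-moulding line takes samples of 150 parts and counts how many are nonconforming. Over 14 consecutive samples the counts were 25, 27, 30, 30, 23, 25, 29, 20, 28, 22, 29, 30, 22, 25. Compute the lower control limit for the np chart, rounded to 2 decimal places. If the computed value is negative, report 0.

p̄ = Σdᵢ / (k·n) = 365 / (14 × 150) = 0.17381
LCL = np̄ − 3·√(np̄(1−p̄)) = 26.0714 − 3 × 4.6411 = 12.1481

12.15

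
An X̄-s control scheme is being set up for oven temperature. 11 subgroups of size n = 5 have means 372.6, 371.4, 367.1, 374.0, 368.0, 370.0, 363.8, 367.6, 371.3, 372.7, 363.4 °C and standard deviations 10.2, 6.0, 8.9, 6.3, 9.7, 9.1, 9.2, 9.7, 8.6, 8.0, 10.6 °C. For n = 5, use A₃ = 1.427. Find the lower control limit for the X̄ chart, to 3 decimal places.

356.771

X̄̄ = (372.6 + 371.4 + 367.1 + 374.0 + 368.0 + 370.0 + 363.8 + 367.6 + 371.3 + 372.7 + 363.4) / 11 = 369.2636
s̄ = (10.2 + 6.0 + 8.9 + 6.3 + 9.7 + 9.1 + 9.2 + 9.7 + 8.6 + 8.0 + 10.6) / 11 = 8.7545
LCL = X̄̄ − A₃·s̄ = 369.2636 − 1.427 × 8.7545 = 356.7709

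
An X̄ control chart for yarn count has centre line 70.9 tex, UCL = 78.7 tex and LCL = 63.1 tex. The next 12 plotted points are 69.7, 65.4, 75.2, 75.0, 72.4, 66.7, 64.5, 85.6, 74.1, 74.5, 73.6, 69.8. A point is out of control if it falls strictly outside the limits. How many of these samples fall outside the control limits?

1

Compare each point to [63.1, 78.7]: sample 8 = 85.6 > UCL.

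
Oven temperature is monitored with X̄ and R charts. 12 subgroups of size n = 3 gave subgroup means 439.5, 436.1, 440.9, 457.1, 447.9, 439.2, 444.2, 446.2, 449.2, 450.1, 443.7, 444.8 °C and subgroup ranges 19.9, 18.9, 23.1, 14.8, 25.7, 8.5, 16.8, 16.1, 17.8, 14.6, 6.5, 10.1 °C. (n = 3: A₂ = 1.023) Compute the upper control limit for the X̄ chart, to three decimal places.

X̄̄ = (439.5 + 436.1 + 440.9 + 457.1 + 447.9 + 439.2 + 444.2 + 446.2 + 449.2 + 450.1 + 443.7 + 444.8) / 12 = 5338.9000 / 12 = 444.9083
R̄ = (19.9 + 18.9 + 23.1 + 14.8 + 25.7 + 8.5 + 16.8 + 16.1 + 17.8 + 14.6 + 6.5 + 10.1) / 12 = 192.8000 / 12 = 16.0667
UCL = X̄̄ + A₂·R̄ = 444.9083 + 1.023 × 16.0667 = 461.3445

461.345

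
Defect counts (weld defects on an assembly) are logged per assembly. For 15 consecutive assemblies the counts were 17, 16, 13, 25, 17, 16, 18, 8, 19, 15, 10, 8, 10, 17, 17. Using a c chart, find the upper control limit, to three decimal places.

26.711

c̄ = (17 + 16 + 13 + 25 + 17 + 16 + 18 + 8 + 19 + 15 + 10 + 8 + 10 + 17 + 17) / 15 = 226 / 15 = 15.0667
UCL = c̄ + 3√c̄ = 15.0667 + 3 × √15.0667 = 15.0667 + 3 × 3.8816 = 26.7114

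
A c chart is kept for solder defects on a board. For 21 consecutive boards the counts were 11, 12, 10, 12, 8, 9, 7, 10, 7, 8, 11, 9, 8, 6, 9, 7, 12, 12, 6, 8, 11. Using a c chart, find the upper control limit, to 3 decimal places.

18.285

c̄ = (11 + 12 + 10 + 12 + 8 + 9 + 7 + 10 + 7 + 8 + 11 + 9 + 8 + 6 + 9 + 7 + 12 + 12 + 6 + 8 + 11) / 21 = 193 / 21 = 9.1905
UCL = c̄ + 3√c̄ = 9.1905 + 3 × √9.1905 = 9.1905 + 3 × 3.0316 = 18.2852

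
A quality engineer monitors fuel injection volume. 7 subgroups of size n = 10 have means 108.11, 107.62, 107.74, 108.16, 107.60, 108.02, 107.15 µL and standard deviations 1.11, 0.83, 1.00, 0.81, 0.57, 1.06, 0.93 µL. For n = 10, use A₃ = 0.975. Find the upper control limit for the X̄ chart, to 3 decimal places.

X̄̄ = (108.11 + 107.62 + 107.74 + 108.16 + 107.60 + 108.02 + 107.15) / 7 = 107.7714
s̄ = (1.11 + 0.83 + 1.00 + 0.81 + 0.57 + 1.06 + 0.93) / 7 = 0.9014
UCL = X̄̄ + A₃·s̄ = 107.7714 + 0.975 × 0.9014 = 108.6503

108.650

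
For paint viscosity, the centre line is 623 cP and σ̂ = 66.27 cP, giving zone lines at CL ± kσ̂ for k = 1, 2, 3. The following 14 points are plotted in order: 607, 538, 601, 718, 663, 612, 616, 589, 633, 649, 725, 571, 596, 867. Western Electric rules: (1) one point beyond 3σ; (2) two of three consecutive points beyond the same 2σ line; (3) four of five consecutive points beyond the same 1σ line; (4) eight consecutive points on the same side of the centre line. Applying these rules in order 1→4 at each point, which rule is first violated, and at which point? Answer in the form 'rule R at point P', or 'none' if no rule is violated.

rule 1 at point 14

Zone of each point (C = within 1σ̂, B = 1σ̂–2σ̂, A = 2σ̂–3σ̂, * = beyond 3σ̂; sign = side of CL): 1:-C, 2:-B, 3:-C, 4:+B, 5:+C, 6:-C, 7:-C, 8:-C, 9:+C, 10:+C, 11:+B, 12:-C, 13:-C, 14:+*
Rule 1 (one point beyond the 3σ limits) is satisfied at point 14.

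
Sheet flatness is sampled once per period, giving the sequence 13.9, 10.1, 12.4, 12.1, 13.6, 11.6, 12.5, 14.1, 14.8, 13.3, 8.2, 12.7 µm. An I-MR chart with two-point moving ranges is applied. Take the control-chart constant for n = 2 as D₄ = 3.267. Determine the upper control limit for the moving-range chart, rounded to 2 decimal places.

Moving ranges: 3.8, 2.3, 0.3, 1.5, 2.0, 0.9, 1.6, 0.7, 1.5, 5.1, 4.5; M̄R̄ = 24.2000 / 11 = 2.2000
UCL_MR = D₄·M̄R̄ = 3.267 × 2.2000 = 7.1874

7.19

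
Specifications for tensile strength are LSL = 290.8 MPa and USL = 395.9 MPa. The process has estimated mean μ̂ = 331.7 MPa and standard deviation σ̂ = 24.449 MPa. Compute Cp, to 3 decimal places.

Cp = (USL − LSL) / (6σ̂) = (395.9 − 290.8) / (6 × 24.449) = 105.1000 / 146.6940 = 0.7165

0.716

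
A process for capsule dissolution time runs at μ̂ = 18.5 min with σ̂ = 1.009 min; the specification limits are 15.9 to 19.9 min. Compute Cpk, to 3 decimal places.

Cpu = (USL − μ̂) / (3σ̂) = (19.9 − 18.5) / (3 × 1.009) = 0.4625; Cpl = (μ̂ − LSL) / (3σ̂) = (18.5 − 15.9) / (3 × 1.009) = 0.8589; Cpk = min(Cpu, Cpl) = 0.4625

0.463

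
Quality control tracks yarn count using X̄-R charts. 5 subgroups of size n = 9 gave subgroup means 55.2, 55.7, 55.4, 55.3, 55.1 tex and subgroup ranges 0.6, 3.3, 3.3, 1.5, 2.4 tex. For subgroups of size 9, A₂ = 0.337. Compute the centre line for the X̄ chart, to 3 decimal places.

X̄̄ = (55.2 + 55.7 + 55.4 + 55.3 + 55.1) / 5 = 276.7000 / 5 = 55.3400
CL = X̄̄ = 55.3400

55.340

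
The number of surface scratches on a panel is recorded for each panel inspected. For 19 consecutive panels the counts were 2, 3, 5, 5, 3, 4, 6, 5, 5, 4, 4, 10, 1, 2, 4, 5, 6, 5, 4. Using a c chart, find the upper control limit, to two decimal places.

c̄ = (2 + 3 + 5 + 5 + 3 + 4 + 6 + 5 + 5 + 4 + 4 + 10 + 1 + 2 + 4 + 5 + 6 + 5 + 4) / 19 = 83 / 19 = 4.3684
UCL = c̄ + 3√c̄ = 4.3684 + 3 × √4.3684 = 4.3684 + 3 × 2.0901 = 10.6387

10.64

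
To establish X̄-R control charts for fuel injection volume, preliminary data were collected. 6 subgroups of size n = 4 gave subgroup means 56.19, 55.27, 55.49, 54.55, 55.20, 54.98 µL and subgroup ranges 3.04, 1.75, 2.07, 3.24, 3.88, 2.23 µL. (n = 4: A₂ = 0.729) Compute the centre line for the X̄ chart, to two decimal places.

X̄̄ = (56.19 + 55.27 + 55.49 + 54.55 + 55.20 + 54.98) / 6 = 331.6800 / 6 = 55.2800
CL = X̄̄ = 55.2800

55.28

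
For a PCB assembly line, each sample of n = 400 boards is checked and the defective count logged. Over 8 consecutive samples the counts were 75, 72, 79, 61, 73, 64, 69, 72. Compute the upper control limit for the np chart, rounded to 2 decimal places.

p̄ = Σdᵢ / (k·n) = 565 / (8 × 400) = 0.17656
UCL = np̄ + 3·√(np̄(1−p̄)) = 70.6250 + 3 × √(70.6250×0.82344) = 70.6250 + 3 × 7.6260 = 93.5029

93.50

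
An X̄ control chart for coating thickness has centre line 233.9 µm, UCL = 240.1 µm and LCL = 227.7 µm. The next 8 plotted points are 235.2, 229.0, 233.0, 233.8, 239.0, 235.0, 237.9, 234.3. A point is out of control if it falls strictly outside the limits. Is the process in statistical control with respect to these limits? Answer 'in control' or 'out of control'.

All 8 points lie within [227.7, 240.1].

in control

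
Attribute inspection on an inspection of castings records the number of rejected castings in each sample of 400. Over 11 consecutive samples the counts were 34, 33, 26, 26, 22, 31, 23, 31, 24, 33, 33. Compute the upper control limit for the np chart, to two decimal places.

44.22

p̄ = Σdᵢ / (k·n) = 316 / (11 × 400) = 0.07182
UCL = np̄ + 3·√(np̄(1−p̄)) = 28.7273 + 3 × √(28.7273×0.92818) = 28.7273 + 3 × 5.1637 = 44.2185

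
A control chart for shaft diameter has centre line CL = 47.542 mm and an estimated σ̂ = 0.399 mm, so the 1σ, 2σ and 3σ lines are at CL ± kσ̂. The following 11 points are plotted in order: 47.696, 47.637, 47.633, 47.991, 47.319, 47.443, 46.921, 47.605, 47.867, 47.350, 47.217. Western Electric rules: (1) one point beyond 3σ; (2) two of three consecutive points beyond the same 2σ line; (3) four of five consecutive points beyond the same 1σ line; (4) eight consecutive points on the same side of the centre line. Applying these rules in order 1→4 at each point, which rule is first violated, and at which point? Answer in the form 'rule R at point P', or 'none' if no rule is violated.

Zone of each point (C = within 1σ̂, B = 1σ̂–2σ̂, A = 2σ̂–3σ̂, * = beyond 3σ̂; sign = side of CL): 1:+C, 2:+C, 3:+C, 4:+B, 5:-C, 6:-C, 7:-B, 8:+C, 9:+C, 10:-C, 11:-C
No rule fires across all 11 points.

none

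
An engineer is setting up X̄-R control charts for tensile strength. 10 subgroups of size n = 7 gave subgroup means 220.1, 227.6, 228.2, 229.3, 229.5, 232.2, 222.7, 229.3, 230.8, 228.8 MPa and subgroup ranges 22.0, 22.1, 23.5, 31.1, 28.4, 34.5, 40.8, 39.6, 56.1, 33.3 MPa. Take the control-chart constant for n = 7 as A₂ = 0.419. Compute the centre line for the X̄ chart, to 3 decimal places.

227.850

X̄̄ = (220.1 + 227.6 + 228.2 + 229.3 + 229.5 + 232.2 + 222.7 + 229.3 + 230.8 + 228.8) / 10 = 2278.5000 / 10 = 227.8500
CL = X̄̄ = 227.8500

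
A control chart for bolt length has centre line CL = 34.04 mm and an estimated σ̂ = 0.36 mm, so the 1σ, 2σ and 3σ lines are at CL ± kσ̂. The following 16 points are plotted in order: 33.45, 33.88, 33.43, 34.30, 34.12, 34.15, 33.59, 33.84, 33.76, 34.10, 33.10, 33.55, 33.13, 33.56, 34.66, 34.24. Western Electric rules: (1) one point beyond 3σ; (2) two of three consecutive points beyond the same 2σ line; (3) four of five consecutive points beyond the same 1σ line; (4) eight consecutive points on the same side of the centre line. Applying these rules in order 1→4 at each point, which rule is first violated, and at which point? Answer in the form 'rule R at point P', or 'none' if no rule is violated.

Zone of each point (C = within 1σ̂, B = 1σ̂–2σ̂, A = 2σ̂–3σ̂, * = beyond 3σ̂; sign = side of CL): 1:-B, 2:-C, 3:-B, 4:+C, 5:+C, 6:+C, 7:-B, 8:-C, 9:-C, 10:+C, 11:-A, 12:-B, 13:-A, 14:-B, 15:+B, 16:+C
Rule 2 (two of three consecutive points beyond the same 2σ limit) is satisfied at point 13.

rule 2 at point 13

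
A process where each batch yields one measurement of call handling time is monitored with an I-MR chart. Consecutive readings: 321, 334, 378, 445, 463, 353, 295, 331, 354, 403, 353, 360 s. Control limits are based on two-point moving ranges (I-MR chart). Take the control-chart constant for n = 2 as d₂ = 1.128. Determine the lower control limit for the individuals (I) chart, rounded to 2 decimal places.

X̄ = (321 + 334 + 378 + 445 + 463 + 353 + 295 + 331 + 354 + 403 + 353 + 360) / 12 = 365.8333
Moving ranges: 13, 44, 67, 18, 110, 58, 36, 23, 49, 50, 7; M̄R̄ = 475.0000 / 11 = 43.1818
LCL = X̄ − 3·M̄R̄/d₂ = 365.8333 − 3 × 43.1818 / 1.128 = 250.9881

250.99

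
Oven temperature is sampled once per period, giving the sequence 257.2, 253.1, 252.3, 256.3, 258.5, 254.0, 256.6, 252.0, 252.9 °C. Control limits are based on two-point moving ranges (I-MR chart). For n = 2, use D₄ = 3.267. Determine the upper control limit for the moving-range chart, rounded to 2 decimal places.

9.68

Moving ranges: 4.1, 0.8, 4.0, 2.2, 4.5, 2.6, 4.6, 0.9; M̄R̄ = 23.7000 / 8 = 2.9625
UCL_MR = D₄·M̄R̄ = 3.267 × 2.9625 = 9.6785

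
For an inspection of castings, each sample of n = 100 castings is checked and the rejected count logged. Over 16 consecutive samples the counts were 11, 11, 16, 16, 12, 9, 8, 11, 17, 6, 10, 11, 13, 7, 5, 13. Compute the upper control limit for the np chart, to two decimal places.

p̄ = Σdᵢ / (k·n) = 176 / (16 × 100) = 0.11000
UCL = np̄ + 3·√(np̄(1−p̄)) = 11.0000 + 3 × √(11.0000×0.89000) = 11.0000 + 3 × 3.1289 = 20.3867

20.39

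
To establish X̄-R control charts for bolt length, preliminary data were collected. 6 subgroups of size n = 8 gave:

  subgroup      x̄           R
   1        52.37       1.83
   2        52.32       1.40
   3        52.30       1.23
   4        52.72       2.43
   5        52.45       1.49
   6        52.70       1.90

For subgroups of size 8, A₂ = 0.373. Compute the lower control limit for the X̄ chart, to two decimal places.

51.84

X̄̄ = (52.37 + 52.32 + 52.30 + 52.72 + 52.45 + 52.70) / 6 = 314.8600 / 6 = 52.4767
R̄ = (1.83 + 1.40 + 1.23 + 2.43 + 1.49 + 1.90) / 6 = 10.2800 / 6 = 1.7133
LCL = X̄̄ − A₂·R̄ = 52.4767 − 0.373 × 1.7133 = 51.8376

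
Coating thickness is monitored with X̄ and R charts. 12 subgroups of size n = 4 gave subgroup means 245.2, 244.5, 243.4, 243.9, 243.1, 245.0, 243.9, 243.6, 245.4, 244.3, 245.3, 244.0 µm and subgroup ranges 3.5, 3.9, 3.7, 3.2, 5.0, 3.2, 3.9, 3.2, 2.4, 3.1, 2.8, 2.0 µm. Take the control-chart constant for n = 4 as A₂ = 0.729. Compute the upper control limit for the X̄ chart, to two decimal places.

X̄̄ = (245.2 + 244.5 + 243.4 + 243.9 + 243.1 + 245.0 + 243.9 + 243.6 + 245.4 + 244.3 + 245.3 + 244.0) / 12 = 2931.6000 / 12 = 244.3000
R̄ = (3.5 + 3.9 + 3.7 + 3.2 + 5.0 + 3.2 + 3.9 + 3.2 + 2.4 + 3.1 + 2.8 + 2.0) / 12 = 39.9000 / 12 = 3.3250
UCL = X̄̄ + A₂·R̄ = 244.3000 + 0.729 × 3.3250 = 246.7239

246.72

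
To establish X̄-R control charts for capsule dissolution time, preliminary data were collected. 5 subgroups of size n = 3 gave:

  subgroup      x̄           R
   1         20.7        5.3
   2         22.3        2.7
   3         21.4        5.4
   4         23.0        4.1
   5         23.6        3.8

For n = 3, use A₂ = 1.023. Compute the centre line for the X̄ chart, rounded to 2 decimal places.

X̄̄ = (20.7 + 22.3 + 21.4 + 23.0 + 23.6) / 5 = 111.0000 / 5 = 22.2000
CL = X̄̄ = 22.2000

22.20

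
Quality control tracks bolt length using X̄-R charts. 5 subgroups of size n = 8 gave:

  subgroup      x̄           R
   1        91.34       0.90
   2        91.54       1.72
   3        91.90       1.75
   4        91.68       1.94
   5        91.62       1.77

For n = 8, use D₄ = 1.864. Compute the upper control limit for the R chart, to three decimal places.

R̄ = (0.90 + 1.72 + 1.75 + 1.94 + 1.77) / 5 = 8.0800 / 5 = 1.6160
UCL_R = D₄·R̄ = 1.864 × 1.6160 = 3.0122

3.012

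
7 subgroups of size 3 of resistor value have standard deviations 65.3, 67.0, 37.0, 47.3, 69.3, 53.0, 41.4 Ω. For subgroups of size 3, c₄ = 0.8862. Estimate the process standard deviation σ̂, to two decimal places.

s̄ = (65.3 + 67.0 + 37.0 + 47.3 + 69.3 + 53.0 + 41.4) / 7 = 54.3286
σ̂ = s̄ / c₄ = 54.3286 / 0.8862 = 61.3051

61.31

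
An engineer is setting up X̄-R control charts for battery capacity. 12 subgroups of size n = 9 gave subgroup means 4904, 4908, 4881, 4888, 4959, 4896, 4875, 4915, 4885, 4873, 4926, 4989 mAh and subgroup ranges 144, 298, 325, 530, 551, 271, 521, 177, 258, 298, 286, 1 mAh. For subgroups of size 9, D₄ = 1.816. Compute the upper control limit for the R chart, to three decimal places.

553.880

R̄ = (144 + 298 + 325 + 530 + 551 + 271 + 521 + 177 + 258 + 298 + 286 + 1) / 12 = 3660.0000 / 12 = 305.0000
UCL_R = D₄·R̄ = 1.816 × 305.0000 = 553.8800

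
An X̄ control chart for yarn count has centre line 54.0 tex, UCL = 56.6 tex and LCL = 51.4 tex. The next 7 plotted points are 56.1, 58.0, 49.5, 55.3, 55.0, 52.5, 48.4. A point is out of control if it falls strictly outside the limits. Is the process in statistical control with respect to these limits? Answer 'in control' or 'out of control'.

Compare each point to [51.4, 56.6]: sample 2 = 58.0 > UCL; sample 3 = 49.5 < LCL; sample 7 = 48.4 < LCL.

out of control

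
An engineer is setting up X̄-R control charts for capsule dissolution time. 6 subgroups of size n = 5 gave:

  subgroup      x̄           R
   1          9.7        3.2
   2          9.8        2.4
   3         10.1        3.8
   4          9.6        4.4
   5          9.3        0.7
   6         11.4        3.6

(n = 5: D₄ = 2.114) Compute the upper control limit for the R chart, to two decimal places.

6.38

R̄ = (3.2 + 2.4 + 3.8 + 4.4 + 0.7 + 3.6) / 6 = 18.1000 / 6 = 3.0167
UCL_R = D₄·R̄ = 2.114 × 3.0167 = 6.3772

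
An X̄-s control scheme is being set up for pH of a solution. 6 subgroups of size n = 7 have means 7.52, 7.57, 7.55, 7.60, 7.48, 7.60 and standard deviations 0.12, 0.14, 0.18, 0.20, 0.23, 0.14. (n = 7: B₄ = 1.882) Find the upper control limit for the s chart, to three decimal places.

s̄ = (0.12 + 0.14 + 0.18 + 0.20 + 0.23 + 0.14) / 6 = 0.1683
UCL_s = B₄·s̄ = 1.882 × 0.1683 = 0.3168

0.317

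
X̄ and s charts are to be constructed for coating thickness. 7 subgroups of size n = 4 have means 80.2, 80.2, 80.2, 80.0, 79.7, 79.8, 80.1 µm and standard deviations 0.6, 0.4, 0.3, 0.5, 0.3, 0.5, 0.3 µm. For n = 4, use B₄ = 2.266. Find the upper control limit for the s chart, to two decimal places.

s̄ = (0.6 + 0.4 + 0.3 + 0.5 + 0.3 + 0.5 + 0.3) / 7 = 0.4143
UCL_s = B₄·s̄ = 2.266 × 0.4143 = 0.9388

0.94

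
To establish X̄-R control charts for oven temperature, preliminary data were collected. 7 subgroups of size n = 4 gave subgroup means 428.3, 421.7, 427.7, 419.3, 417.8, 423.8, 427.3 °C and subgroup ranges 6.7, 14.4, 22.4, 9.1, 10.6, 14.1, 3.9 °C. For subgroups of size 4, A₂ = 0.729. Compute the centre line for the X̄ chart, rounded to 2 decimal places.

X̄̄ = (428.3 + 421.7 + 427.7 + 419.3 + 417.8 + 423.8 + 427.3) / 7 = 2965.9000 / 7 = 423.7000
CL = X̄̄ = 423.7000

423.70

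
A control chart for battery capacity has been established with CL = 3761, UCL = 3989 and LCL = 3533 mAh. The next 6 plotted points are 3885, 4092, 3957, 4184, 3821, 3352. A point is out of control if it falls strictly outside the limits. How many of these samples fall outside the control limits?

Compare each point to [3533, 3989]: sample 2 = 4092 > UCL; sample 4 = 4184 > UCL; sample 6 = 3352 < LCL.

3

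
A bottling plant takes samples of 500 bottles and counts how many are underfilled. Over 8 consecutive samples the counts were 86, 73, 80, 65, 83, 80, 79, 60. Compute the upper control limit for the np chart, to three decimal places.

p̄ = Σdᵢ / (k·n) = 606 / (8 × 500) = 0.15150
UCL = np̄ + 3·√(np̄(1−p̄)) = 75.7500 + 3 × √(75.7500×0.84850) = 75.7500 + 3 × 8.0171 = 99.8013

99.801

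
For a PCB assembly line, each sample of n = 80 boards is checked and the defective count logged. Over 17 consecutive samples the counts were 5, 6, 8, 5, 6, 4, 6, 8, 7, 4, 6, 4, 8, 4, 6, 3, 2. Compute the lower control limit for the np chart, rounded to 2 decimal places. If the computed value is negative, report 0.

p̄ = Σdᵢ / (k·n) = 92 / (17 × 80) = 0.06765
LCL = np̄ − 3·√(np̄(1−p̄)) = 5.4118 − 3 × 2.2463 = -1.3270 → 0 (negative, so LCL = 0)

0.00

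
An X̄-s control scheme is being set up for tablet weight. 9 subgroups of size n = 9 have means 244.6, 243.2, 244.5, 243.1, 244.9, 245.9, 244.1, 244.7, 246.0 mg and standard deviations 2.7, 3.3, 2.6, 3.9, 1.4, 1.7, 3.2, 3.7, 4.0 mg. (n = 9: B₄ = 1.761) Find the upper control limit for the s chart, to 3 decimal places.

5.185

s̄ = (2.7 + 3.3 + 2.6 + 3.9 + 1.4 + 1.7 + 3.2 + 3.7 + 4.0) / 9 = 2.9444
UCL_s = B₄·s̄ = 1.761 × 2.9444 = 5.1852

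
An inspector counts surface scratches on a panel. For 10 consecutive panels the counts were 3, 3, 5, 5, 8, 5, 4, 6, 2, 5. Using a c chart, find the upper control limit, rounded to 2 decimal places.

11.03

c̄ = (3 + 3 + 5 + 5 + 8 + 5 + 4 + 6 + 2 + 5) / 10 = 46 / 10 = 4.6000
UCL = c̄ + 3√c̄ = 4.6000 + 3 × √4.6000 = 4.6000 + 3 × 2.1448 = 11.0343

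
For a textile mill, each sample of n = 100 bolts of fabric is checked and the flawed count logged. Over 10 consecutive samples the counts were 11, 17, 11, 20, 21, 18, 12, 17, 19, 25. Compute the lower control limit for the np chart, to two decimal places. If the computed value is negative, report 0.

p̄ = Σdᵢ / (k·n) = 171 / (10 × 100) = 0.17100
LCL = np̄ − 3·√(np̄(1−p̄)) = 17.1000 − 3 × 3.7651 = 5.8047

5.80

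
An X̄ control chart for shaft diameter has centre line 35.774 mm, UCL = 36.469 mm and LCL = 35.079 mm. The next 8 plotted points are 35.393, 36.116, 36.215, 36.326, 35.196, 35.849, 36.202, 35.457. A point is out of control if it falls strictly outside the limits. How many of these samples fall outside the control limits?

0

All 8 points lie within [35.079, 36.469].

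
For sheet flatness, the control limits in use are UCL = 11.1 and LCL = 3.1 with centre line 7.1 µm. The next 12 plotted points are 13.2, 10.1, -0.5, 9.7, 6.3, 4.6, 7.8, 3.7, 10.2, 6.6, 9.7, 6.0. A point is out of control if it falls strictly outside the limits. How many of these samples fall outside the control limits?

Compare each point to [3.1, 11.1]: sample 1 = 13.2 > UCL; sample 3 = -0.5 < LCL.

2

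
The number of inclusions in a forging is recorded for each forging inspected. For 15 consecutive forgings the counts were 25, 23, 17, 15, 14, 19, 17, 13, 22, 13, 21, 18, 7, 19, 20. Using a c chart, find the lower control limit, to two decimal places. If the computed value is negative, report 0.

4.97

c̄ = (25 + 23 + 17 + 15 + 14 + 19 + 17 + 13 + 22 + 13 + 21 + 18 + 7 + 19 + 20) / 15 = 263 / 15 = 17.5333
LCL = c̄ − 3√c̄ = 17.5333 − 3 × 4.1873 = 4.9715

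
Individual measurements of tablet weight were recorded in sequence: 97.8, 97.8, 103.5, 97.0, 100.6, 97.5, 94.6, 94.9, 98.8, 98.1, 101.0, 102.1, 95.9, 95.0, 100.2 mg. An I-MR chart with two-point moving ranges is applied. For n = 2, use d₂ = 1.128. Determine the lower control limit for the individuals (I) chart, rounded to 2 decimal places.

90.15

X̄ = (97.8 + 97.8 + 103.5 + 97.0 + 100.6 + 97.5 + 94.6 + 94.9 + 98.8 + 98.1 + 101.0 + 102.1 + 95.9 + 95.0 + 100.2) / 15 = 98.3200
Moving ranges: 0.0, 5.7, 6.5, 3.6, 3.1, 2.9, 0.3, 3.9, 0.7, 2.9, 1.1, 6.2, 0.9, 5.2; M̄R̄ = 43.0000 / 14 = 3.0714
LCL = X̄ − 3·M̄R̄/d₂ = 98.3200 − 3 × 3.0714 / 1.128 = 90.1513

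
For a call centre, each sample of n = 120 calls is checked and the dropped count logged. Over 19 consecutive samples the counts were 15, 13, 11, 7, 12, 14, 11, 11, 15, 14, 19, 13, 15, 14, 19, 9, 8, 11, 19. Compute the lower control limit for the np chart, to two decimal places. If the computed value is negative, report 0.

p̄ = Σdᵢ / (k·n) = 250 / (19 × 120) = 0.10965
LCL = np̄ − 3·√(np̄(1−p̄)) = 13.1579 − 3 × 3.4227 = 2.8897

2.89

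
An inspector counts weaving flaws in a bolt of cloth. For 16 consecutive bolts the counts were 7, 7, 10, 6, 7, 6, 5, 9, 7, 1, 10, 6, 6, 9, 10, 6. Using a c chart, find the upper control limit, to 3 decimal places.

c̄ = (7 + 7 + 10 + 6 + 7 + 6 + 5 + 9 + 7 + 1 + 10 + 6 + 6 + 9 + 10 + 6) / 16 = 112 / 16 = 7.0000
UCL = c̄ + 3√c̄ = 7.0000 + 3 × √7.0000 = 7.0000 + 3 × 2.6458 = 14.9373

14.937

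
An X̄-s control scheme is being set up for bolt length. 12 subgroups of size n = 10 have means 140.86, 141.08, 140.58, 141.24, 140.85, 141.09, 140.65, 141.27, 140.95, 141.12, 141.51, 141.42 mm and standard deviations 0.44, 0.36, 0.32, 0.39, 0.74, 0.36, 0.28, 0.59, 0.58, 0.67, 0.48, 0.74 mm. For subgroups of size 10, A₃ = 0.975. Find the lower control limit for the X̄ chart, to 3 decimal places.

140.568

X̄̄ = (140.86 + 141.08 + 140.58 + 141.24 + 140.85 + 141.09 + 140.65 + 141.27 + 140.95 + 141.12 + 141.51 + 141.42) / 12 = 141.0517
s̄ = (0.44 + 0.36 + 0.32 + 0.39 + 0.74 + 0.36 + 0.28 + 0.59 + 0.58 + 0.67 + 0.48 + 0.74) / 12 = 0.4958
LCL = X̄̄ − A₃·s̄ = 141.0517 − 0.975 × 0.4958 = 140.5682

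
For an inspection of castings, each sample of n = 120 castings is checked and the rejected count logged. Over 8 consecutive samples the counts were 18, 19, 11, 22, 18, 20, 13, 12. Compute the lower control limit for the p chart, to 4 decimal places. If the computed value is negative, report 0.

0.0439

p̄ = Σdᵢ / (k·n) = 133 / (8 × 120) = 0.13854
LCL = p̄ − 3·√(p̄(1−p̄)/n) = 0.13854 − 3 × 0.03154 = 0.04393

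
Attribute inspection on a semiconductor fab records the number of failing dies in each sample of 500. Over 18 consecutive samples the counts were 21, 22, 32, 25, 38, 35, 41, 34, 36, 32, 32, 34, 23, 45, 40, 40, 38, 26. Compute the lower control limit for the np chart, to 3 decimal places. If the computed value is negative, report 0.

p̄ = Σdᵢ / (k·n) = 594 / (18 × 500) = 0.06600
LCL = np̄ − 3·√(np̄(1−p̄)) = 33.0000 − 3 × 5.5518 = 16.3447

16.345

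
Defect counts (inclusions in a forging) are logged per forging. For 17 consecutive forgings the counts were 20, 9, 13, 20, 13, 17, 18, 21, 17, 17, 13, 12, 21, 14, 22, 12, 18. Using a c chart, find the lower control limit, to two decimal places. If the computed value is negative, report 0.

4.18

c̄ = (20 + 9 + 13 + 20 + 13 + 17 + 18 + 21 + 17 + 17 + 13 + 12 + 21 + 14 + 22 + 12 + 18) / 17 = 277 / 17 = 16.2941
LCL = c̄ − 3√c̄ = 16.2941 − 3 × 4.0366 = 4.1843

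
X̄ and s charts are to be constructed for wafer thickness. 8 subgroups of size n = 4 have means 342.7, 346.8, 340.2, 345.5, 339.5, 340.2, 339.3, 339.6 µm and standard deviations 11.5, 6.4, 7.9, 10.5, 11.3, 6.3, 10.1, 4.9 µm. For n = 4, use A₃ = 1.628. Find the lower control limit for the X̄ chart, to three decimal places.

X̄̄ = (342.7 + 346.8 + 340.2 + 345.5 + 339.5 + 340.2 + 339.3 + 339.6) / 8 = 341.7250
s̄ = (11.5 + 6.4 + 7.9 + 10.5 + 11.3 + 6.3 + 10.1 + 4.9) / 8 = 8.6125
LCL = X̄̄ − A₃·s̄ = 341.7250 − 1.628 × 8.6125 = 327.7039

327.704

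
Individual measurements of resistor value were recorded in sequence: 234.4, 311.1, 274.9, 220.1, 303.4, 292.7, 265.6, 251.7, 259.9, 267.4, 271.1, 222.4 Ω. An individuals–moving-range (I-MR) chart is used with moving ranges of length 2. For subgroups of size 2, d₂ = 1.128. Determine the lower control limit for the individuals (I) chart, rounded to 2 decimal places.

X̄ = (234.4 + 311.1 + 274.9 + 220.1 + 303.4 + 292.7 + 265.6 + 251.7 + 259.9 + 267.4 + 271.1 + 222.4) / 12 = 264.5583
Moving ranges: 76.7, 36.2, 54.8, 83.3, 10.7, 27.1, 13.9, 8.2, 7.5, 3.7, 48.7; M̄R̄ = 370.8000 / 11 = 33.7091
LCL = X̄ − 3·M̄R̄/d₂ = 264.5583 − 3 × 33.7091 / 1.128 = 174.9065

174.91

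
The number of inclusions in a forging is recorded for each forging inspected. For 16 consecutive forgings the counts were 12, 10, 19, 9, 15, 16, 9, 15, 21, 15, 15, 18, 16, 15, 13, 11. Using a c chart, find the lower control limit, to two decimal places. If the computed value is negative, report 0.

c̄ = (12 + 10 + 19 + 9 + 15 + 16 + 9 + 15 + 21 + 15 + 15 + 18 + 16 + 15 + 13 + 11) / 16 = 229 / 16 = 14.3125
LCL = c̄ − 3√c̄ = 14.3125 − 3 × 3.7832 = 2.9629

2.96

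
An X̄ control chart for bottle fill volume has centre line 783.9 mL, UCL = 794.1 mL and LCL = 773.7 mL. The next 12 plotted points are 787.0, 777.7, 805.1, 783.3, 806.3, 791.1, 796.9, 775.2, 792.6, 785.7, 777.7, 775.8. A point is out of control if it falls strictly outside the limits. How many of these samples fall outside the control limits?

Compare each point to [773.7, 794.1]: sample 3 = 805.1 > UCL; sample 5 = 806.3 > UCL; sample 7 = 796.9 > UCL.

3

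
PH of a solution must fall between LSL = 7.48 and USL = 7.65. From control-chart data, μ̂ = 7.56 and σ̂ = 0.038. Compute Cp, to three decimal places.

0.746

Cp = (USL − LSL) / (6σ̂) = (7.65 − 7.48) / (6 × 0.038) = 0.1700 / 0.2280 = 0.7456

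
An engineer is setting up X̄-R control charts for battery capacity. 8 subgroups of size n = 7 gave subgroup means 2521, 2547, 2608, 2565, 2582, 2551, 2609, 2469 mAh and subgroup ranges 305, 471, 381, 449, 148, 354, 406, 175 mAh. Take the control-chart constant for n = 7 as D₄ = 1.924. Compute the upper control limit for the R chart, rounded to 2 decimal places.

646.70

R̄ = (305 + 471 + 381 + 449 + 148 + 354 + 406 + 175) / 8 = 2689.0000 / 8 = 336.1250
UCL_R = D₄·R̄ = 1.924 × 336.1250 = 646.7045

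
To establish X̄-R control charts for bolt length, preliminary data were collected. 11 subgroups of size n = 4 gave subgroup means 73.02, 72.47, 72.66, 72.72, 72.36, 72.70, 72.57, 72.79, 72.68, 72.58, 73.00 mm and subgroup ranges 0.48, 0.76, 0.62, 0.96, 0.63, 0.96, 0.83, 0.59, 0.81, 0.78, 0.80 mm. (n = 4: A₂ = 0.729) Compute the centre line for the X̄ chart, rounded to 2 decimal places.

72.69

X̄̄ = (73.02 + 72.47 + 72.66 + 72.72 + 72.36 + 72.70 + 72.57 + 72.79 + 72.68 + 72.58 + 73.00) / 11 = 799.5500 / 11 = 72.6864
CL = X̄̄ = 72.6864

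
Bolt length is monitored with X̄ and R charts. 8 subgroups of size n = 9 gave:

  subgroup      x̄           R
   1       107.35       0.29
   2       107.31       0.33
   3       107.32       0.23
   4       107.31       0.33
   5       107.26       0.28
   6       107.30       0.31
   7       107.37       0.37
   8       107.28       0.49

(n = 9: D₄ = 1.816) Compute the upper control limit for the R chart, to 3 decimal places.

0.597

R̄ = (0.29 + 0.33 + 0.23 + 0.33 + 0.28 + 0.31 + 0.37 + 0.49) / 8 = 2.6300 / 8 = 0.3287
UCL_R = D₄·R̄ = 1.816 × 0.3287 = 0.5970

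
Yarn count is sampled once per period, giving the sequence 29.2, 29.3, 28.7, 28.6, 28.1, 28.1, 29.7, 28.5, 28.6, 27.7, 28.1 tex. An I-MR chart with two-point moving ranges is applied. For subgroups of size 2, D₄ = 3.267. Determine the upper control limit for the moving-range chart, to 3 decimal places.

1.797

Moving ranges: 0.1, 0.6, 0.1, 0.5, 0.0, 1.6, 1.2, 0.1, 0.9, 0.4; M̄R̄ = 5.5000 / 10 = 0.5500
UCL_MR = D₄·M̄R̄ = 3.267 × 0.5500 = 1.7969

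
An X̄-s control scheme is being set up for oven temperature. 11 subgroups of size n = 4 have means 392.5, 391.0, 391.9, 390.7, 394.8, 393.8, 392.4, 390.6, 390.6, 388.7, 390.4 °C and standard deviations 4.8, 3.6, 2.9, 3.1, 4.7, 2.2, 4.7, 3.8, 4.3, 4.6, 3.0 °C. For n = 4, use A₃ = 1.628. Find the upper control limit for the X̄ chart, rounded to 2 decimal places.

X̄̄ = (392.5 + 391.0 + 391.9 + 390.7 + 394.8 + 393.8 + 392.4 + 390.6 + 390.6 + 388.7 + 390.4) / 11 = 391.5818
s̄ = (4.8 + 3.6 + 2.9 + 3.1 + 4.7 + 2.2 + 4.7 + 3.8 + 4.3 + 4.6 + 3.0) / 11 = 3.7909
UCL = X̄̄ + A₃·s̄ = 391.5818 + 1.628 × 3.7909 = 397.7534

397.75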